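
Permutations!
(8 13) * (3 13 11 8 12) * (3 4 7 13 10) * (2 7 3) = (2 7 13 12 4 3 10)(8 11) = [0, 1, 7, 10, 3, 5, 6, 13, 11, 9, 2, 8, 4, 12]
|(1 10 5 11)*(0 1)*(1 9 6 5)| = 10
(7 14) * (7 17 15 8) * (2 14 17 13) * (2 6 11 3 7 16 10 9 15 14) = (3 7 17 14 13 6 11)(8 16 10 9 15) = [0, 1, 2, 7, 4, 5, 11, 17, 16, 15, 9, 3, 12, 6, 13, 8, 10, 14]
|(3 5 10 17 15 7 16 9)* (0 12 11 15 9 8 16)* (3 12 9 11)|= 10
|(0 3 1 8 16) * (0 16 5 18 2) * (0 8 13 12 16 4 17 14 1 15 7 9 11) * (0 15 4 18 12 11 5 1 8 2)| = |(0 3 4 17 14 8 1 13 11 15 7 9 5 12 16 18)| = 16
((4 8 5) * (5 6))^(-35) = (4 8 6 5) = [0, 1, 2, 3, 8, 4, 5, 7, 6]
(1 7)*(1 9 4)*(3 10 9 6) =[0, 7, 2, 10, 1, 5, 3, 6, 8, 4, 9] =(1 7 6 3 10 9 4)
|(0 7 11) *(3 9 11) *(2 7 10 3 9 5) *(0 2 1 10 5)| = 20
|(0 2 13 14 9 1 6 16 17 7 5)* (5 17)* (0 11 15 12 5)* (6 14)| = |(0 2 13 6 16)(1 14 9)(5 11 15 12)(7 17)| = 60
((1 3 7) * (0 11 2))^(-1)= (0 2 11)(1 7 3)= [2, 7, 11, 1, 4, 5, 6, 3, 8, 9, 10, 0]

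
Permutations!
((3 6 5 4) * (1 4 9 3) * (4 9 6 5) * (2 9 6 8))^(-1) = [0, 4, 8, 9, 6, 3, 1, 7, 5, 2] = (1 4 6)(2 8 5 3 9)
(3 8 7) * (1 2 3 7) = [0, 2, 3, 8, 4, 5, 6, 7, 1] = (1 2 3 8)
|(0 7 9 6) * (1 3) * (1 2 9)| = |(0 7 1 3 2 9 6)| = 7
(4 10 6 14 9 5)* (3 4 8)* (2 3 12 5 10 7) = [0, 1, 3, 4, 7, 8, 14, 2, 12, 10, 6, 11, 5, 13, 9] = (2 3 4 7)(5 8 12)(6 14 9 10)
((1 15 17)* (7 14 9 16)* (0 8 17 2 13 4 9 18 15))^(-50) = (0 17)(1 8)(2 16 15 9 18 4 14 13 7) = [17, 8, 16, 3, 14, 5, 6, 2, 1, 18, 10, 11, 12, 7, 13, 9, 15, 0, 4]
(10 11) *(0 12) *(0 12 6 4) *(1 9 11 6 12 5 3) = (0 12 5 3 1 9 11 10 6 4) = [12, 9, 2, 1, 0, 3, 4, 7, 8, 11, 6, 10, 5]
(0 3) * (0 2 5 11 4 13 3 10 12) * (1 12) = (0 10 1 12)(2 5 11 4 13 3) = [10, 12, 5, 2, 13, 11, 6, 7, 8, 9, 1, 4, 0, 3]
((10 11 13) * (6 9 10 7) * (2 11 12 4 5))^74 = [0, 1, 6, 3, 13, 7, 4, 12, 8, 5, 2, 9, 11, 10] = (2 6 4 13 10)(5 7 12 11 9)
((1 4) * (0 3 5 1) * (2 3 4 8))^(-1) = (0 4)(1 5 3 2 8) = [4, 5, 8, 2, 0, 3, 6, 7, 1]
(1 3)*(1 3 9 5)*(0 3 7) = (0 3 7)(1 9 5) = [3, 9, 2, 7, 4, 1, 6, 0, 8, 5]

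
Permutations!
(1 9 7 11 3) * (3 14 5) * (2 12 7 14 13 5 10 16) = (1 9 14 10 16 2 12 7 11 13 5 3) = [0, 9, 12, 1, 4, 3, 6, 11, 8, 14, 16, 13, 7, 5, 10, 15, 2]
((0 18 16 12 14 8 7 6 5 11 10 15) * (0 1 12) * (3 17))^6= (18)(1 5 14 10 7)(6 12 11 8 15)= [0, 5, 2, 3, 4, 14, 12, 1, 15, 9, 7, 8, 11, 13, 10, 6, 16, 17, 18]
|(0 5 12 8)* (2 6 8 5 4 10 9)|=|(0 4 10 9 2 6 8)(5 12)|=14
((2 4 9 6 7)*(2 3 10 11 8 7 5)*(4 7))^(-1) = (2 5 6 9 4 8 11 10 3 7) = [0, 1, 5, 7, 8, 6, 9, 2, 11, 4, 3, 10]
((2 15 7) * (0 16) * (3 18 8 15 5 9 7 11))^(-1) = (0 16)(2 7 9 5)(3 11 15 8 18) = [16, 1, 7, 11, 4, 2, 6, 9, 18, 5, 10, 15, 12, 13, 14, 8, 0, 17, 3]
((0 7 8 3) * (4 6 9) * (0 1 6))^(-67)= [6, 7, 2, 0, 1, 5, 8, 9, 4, 3]= (0 6 8 4 1 7 9 3)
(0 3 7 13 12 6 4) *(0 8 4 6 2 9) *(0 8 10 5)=(0 3 7 13 12 2 9 8 4 10 5)=[3, 1, 9, 7, 10, 0, 6, 13, 4, 8, 5, 11, 2, 12]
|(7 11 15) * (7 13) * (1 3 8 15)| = 7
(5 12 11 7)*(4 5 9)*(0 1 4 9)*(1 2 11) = [2, 4, 11, 3, 5, 12, 6, 0, 8, 9, 10, 7, 1] = (0 2 11 7)(1 4 5 12)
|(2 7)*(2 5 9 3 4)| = 6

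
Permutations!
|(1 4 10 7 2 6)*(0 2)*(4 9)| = |(0 2 6 1 9 4 10 7)| = 8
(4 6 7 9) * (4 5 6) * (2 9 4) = (2 9 5 6 7 4) = [0, 1, 9, 3, 2, 6, 7, 4, 8, 5]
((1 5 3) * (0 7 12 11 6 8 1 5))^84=(12)=[0, 1, 2, 3, 4, 5, 6, 7, 8, 9, 10, 11, 12]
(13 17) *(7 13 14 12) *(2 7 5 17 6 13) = (2 7)(5 17 14 12)(6 13) = [0, 1, 7, 3, 4, 17, 13, 2, 8, 9, 10, 11, 5, 6, 12, 15, 16, 14]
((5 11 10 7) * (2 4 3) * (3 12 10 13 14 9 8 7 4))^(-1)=[0, 1, 3, 2, 10, 7, 6, 8, 9, 14, 12, 5, 4, 11, 13]=(2 3)(4 10 12)(5 7 8 9 14 13 11)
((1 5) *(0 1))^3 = (5) = [0, 1, 2, 3, 4, 5]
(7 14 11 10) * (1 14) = (1 14 11 10 7) = [0, 14, 2, 3, 4, 5, 6, 1, 8, 9, 7, 10, 12, 13, 11]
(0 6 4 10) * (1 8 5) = (0 6 4 10)(1 8 5) = [6, 8, 2, 3, 10, 1, 4, 7, 5, 9, 0]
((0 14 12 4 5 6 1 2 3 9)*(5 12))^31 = (0 9 3 2 1 6 5 14)(4 12) = [9, 6, 1, 2, 12, 14, 5, 7, 8, 3, 10, 11, 4, 13, 0]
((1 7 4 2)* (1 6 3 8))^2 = (1 4 6 8 7 2 3) = [0, 4, 3, 1, 6, 5, 8, 2, 7]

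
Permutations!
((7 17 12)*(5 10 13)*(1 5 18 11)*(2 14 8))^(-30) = (18) = [0, 1, 2, 3, 4, 5, 6, 7, 8, 9, 10, 11, 12, 13, 14, 15, 16, 17, 18]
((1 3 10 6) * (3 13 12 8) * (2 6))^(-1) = [0, 6, 10, 8, 4, 5, 2, 7, 12, 9, 3, 11, 13, 1] = (1 6 2 10 3 8 12 13)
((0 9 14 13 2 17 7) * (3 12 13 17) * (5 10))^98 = [17, 1, 12, 13, 4, 5, 6, 14, 8, 7, 10, 11, 2, 3, 0, 15, 16, 9] = (0 17 9 7 14)(2 12)(3 13)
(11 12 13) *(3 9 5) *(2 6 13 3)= [0, 1, 6, 9, 4, 2, 13, 7, 8, 5, 10, 12, 3, 11]= (2 6 13 11 12 3 9 5)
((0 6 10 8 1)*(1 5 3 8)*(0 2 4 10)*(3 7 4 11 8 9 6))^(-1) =(0 6 9 3)(1 10 4 7 5 8 11 2) =[6, 10, 1, 0, 7, 8, 9, 5, 11, 3, 4, 2]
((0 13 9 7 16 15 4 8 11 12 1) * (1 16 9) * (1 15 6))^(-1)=[1, 6, 2, 3, 15, 5, 16, 9, 4, 7, 10, 8, 11, 0, 14, 13, 12]=(0 1 6 16 12 11 8 4 15 13)(7 9)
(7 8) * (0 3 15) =[3, 1, 2, 15, 4, 5, 6, 8, 7, 9, 10, 11, 12, 13, 14, 0] =(0 3 15)(7 8)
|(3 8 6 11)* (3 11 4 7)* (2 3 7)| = 5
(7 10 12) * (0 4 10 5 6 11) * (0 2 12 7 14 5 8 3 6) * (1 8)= (0 4 10 7 1 8 3 6 11 2 12 14 5)= [4, 8, 12, 6, 10, 0, 11, 1, 3, 9, 7, 2, 14, 13, 5]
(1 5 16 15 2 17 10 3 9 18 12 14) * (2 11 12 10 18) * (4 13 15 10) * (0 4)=(0 4 13 15 11 12 14 1 5 16 10 3 9 2 17 18)=[4, 5, 17, 9, 13, 16, 6, 7, 8, 2, 3, 12, 14, 15, 1, 11, 10, 18, 0]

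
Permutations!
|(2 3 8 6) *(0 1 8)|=|(0 1 8 6 2 3)|=6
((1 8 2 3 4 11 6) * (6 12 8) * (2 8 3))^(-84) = (12) = [0, 1, 2, 3, 4, 5, 6, 7, 8, 9, 10, 11, 12]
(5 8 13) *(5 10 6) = (5 8 13 10 6) = [0, 1, 2, 3, 4, 8, 5, 7, 13, 9, 6, 11, 12, 10]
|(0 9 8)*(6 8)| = 4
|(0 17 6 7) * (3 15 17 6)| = |(0 6 7)(3 15 17)| = 3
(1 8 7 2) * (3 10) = [0, 8, 1, 10, 4, 5, 6, 2, 7, 9, 3] = (1 8 7 2)(3 10)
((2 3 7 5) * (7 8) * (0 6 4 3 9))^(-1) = (0 9 2 5 7 8 3 4 6) = [9, 1, 5, 4, 6, 7, 0, 8, 3, 2]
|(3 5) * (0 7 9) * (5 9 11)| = 6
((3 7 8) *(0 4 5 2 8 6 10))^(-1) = (0 10 6 7 3 8 2 5 4) = [10, 1, 5, 8, 0, 4, 7, 3, 2, 9, 6]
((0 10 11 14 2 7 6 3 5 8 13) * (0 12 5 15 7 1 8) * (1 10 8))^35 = [0, 1, 14, 6, 4, 5, 7, 15, 8, 9, 2, 10, 12, 13, 11, 3] = (2 14 11 10)(3 6 7 15)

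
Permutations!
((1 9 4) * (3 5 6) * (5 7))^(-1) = (1 4 9)(3 6 5 7) = [0, 4, 2, 6, 9, 7, 5, 3, 8, 1]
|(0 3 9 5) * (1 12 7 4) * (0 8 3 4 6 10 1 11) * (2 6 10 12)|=12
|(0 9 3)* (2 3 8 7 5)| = |(0 9 8 7 5 2 3)| = 7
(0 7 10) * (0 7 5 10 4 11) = (0 5 10 7 4 11) = [5, 1, 2, 3, 11, 10, 6, 4, 8, 9, 7, 0]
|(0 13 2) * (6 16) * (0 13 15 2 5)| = |(0 15 2 13 5)(6 16)| = 10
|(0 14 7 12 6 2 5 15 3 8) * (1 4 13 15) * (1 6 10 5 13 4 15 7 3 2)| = |(0 14 3 8)(1 15 2 13 7 12 10 5 6)| = 36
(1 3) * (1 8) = (1 3 8) = [0, 3, 2, 8, 4, 5, 6, 7, 1]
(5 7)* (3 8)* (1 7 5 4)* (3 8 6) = [0, 7, 2, 6, 1, 5, 3, 4, 8] = (8)(1 7 4)(3 6)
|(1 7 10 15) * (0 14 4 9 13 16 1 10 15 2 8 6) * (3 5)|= 26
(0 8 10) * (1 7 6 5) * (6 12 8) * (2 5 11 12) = (0 6 11 12 8 10)(1 7 2 5) = [6, 7, 5, 3, 4, 1, 11, 2, 10, 9, 0, 12, 8]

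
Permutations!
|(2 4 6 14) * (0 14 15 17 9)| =8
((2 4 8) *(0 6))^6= (8)= [0, 1, 2, 3, 4, 5, 6, 7, 8]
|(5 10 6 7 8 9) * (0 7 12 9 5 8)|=6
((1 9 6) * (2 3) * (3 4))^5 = (1 6 9)(2 3 4) = [0, 6, 3, 4, 2, 5, 9, 7, 8, 1]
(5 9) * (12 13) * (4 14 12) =(4 14 12 13)(5 9) =[0, 1, 2, 3, 14, 9, 6, 7, 8, 5, 10, 11, 13, 4, 12]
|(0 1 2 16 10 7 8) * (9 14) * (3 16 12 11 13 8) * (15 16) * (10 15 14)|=70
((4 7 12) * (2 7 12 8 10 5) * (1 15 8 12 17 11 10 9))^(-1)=(1 9 8 15)(2 5 10 11 17 4 12 7)=[0, 9, 5, 3, 12, 10, 6, 2, 15, 8, 11, 17, 7, 13, 14, 1, 16, 4]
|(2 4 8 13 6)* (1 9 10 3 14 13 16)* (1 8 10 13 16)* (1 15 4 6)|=|(1 9 13)(2 6)(3 14 16 8 15 4 10)|=42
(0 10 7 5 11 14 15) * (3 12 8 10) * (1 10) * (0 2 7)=(0 3 12 8 1 10)(2 7 5 11 14 15)=[3, 10, 7, 12, 4, 11, 6, 5, 1, 9, 0, 14, 8, 13, 15, 2]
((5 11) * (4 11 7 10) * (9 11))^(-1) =(4 10 7 5 11 9) =[0, 1, 2, 3, 10, 11, 6, 5, 8, 4, 7, 9]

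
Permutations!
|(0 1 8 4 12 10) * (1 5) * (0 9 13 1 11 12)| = |(0 5 11 12 10 9 13 1 8 4)| = 10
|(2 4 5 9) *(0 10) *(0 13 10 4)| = |(0 4 5 9 2)(10 13)| = 10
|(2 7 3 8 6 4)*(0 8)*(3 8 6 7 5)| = |(0 6 4 2 5 3)(7 8)| = 6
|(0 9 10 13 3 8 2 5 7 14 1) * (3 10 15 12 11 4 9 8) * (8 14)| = |(0 14 1)(2 5 7 8)(4 9 15 12 11)(10 13)| = 60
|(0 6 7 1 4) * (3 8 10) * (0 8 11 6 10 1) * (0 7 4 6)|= 4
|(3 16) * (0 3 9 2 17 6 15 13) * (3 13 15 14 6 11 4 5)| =8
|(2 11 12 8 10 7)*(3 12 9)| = |(2 11 9 3 12 8 10 7)| = 8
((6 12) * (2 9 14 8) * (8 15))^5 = [0, 1, 2, 3, 4, 5, 12, 7, 8, 9, 10, 11, 6, 13, 14, 15] = (15)(6 12)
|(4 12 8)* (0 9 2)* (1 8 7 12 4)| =6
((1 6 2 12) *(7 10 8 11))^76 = (12) = [0, 1, 2, 3, 4, 5, 6, 7, 8, 9, 10, 11, 12]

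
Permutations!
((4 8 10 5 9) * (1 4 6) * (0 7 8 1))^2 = (0 8 5 6 7 10 9) = [8, 1, 2, 3, 4, 6, 7, 10, 5, 0, 9]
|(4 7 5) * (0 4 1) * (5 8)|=6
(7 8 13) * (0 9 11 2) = (0 9 11 2)(7 8 13) = [9, 1, 0, 3, 4, 5, 6, 8, 13, 11, 10, 2, 12, 7]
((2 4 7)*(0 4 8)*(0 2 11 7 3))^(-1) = (0 3 4)(2 8)(7 11) = [3, 1, 8, 4, 0, 5, 6, 11, 2, 9, 10, 7]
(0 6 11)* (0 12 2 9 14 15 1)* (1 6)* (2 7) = [1, 0, 9, 3, 4, 5, 11, 2, 8, 14, 10, 12, 7, 13, 15, 6] = (0 1)(2 9 14 15 6 11 12 7)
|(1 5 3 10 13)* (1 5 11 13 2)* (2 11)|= |(1 2)(3 10 11 13 5)|= 10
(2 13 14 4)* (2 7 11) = (2 13 14 4 7 11) = [0, 1, 13, 3, 7, 5, 6, 11, 8, 9, 10, 2, 12, 14, 4]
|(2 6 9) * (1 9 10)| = |(1 9 2 6 10)| = 5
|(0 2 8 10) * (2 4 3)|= 6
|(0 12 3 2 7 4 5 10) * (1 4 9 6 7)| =|(0 12 3 2 1 4 5 10)(6 7 9)| =24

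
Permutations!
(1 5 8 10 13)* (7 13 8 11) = (1 5 11 7 13)(8 10) = [0, 5, 2, 3, 4, 11, 6, 13, 10, 9, 8, 7, 12, 1]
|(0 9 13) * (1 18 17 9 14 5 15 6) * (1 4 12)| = |(0 14 5 15 6 4 12 1 18 17 9 13)| = 12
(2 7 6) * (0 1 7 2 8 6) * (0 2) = (0 1 7 2)(6 8) = [1, 7, 0, 3, 4, 5, 8, 2, 6]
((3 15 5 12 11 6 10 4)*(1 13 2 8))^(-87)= [0, 13, 8, 15, 3, 12, 10, 7, 1, 9, 4, 6, 11, 2, 14, 5]= (1 13 2 8)(3 15 5 12 11 6 10 4)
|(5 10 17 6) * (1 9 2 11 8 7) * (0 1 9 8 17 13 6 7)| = 60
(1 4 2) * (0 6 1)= [6, 4, 0, 3, 2, 5, 1]= (0 6 1 4 2)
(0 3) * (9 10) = (0 3)(9 10) = [3, 1, 2, 0, 4, 5, 6, 7, 8, 10, 9]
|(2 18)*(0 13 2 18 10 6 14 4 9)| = |(18)(0 13 2 10 6 14 4 9)| = 8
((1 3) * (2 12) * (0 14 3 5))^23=(0 1 14 5 3)(2 12)=[1, 14, 12, 0, 4, 3, 6, 7, 8, 9, 10, 11, 2, 13, 5]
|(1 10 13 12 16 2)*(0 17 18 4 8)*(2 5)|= 35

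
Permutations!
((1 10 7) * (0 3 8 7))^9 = [7, 3, 2, 1, 4, 5, 6, 0, 10, 9, 8] = (0 7)(1 3)(8 10)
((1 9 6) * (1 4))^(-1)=(1 4 6 9)=[0, 4, 2, 3, 6, 5, 9, 7, 8, 1]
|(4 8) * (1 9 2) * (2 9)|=2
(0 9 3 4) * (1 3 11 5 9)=(0 1 3 4)(5 9 11)=[1, 3, 2, 4, 0, 9, 6, 7, 8, 11, 10, 5]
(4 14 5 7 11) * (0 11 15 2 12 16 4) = (0 11)(2 12 16 4 14 5 7 15) = [11, 1, 12, 3, 14, 7, 6, 15, 8, 9, 10, 0, 16, 13, 5, 2, 4]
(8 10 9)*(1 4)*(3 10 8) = (1 4)(3 10 9) = [0, 4, 2, 10, 1, 5, 6, 7, 8, 3, 9]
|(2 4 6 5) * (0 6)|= 5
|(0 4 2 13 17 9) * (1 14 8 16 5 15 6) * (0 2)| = 28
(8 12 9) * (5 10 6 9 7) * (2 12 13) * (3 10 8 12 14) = [0, 1, 14, 10, 4, 8, 9, 5, 13, 12, 6, 11, 7, 2, 3] = (2 14 3 10 6 9 12 7 5 8 13)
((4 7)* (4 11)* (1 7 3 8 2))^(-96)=(1 11 3 2 7 4 8)=[0, 11, 7, 2, 8, 5, 6, 4, 1, 9, 10, 3]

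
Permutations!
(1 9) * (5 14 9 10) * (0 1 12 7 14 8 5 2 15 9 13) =[1, 10, 15, 3, 4, 8, 6, 14, 5, 12, 2, 11, 7, 0, 13, 9] =(0 1 10 2 15 9 12 7 14 13)(5 8)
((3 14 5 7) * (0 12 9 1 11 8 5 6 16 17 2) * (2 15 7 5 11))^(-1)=[2, 9, 1, 7, 4, 5, 14, 15, 11, 12, 10, 8, 0, 13, 3, 17, 6, 16]=(0 2 1 9 12)(3 7 15 17 16 6 14)(8 11)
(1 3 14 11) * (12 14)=(1 3 12 14 11)=[0, 3, 2, 12, 4, 5, 6, 7, 8, 9, 10, 1, 14, 13, 11]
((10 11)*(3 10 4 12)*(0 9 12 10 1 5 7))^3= (0 3 7 12 5 9 1)= [3, 0, 2, 7, 4, 9, 6, 12, 8, 1, 10, 11, 5]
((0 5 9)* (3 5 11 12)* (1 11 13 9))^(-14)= [13, 11, 2, 5, 4, 1, 6, 7, 8, 0, 10, 12, 3, 9]= (0 13 9)(1 11 12 3 5)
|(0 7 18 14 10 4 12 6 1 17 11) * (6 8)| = |(0 7 18 14 10 4 12 8 6 1 17 11)| = 12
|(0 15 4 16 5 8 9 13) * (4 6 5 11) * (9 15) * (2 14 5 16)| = 9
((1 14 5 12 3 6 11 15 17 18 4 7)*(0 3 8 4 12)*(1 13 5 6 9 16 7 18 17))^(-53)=(0 16 5 9 13 3 7)(1 6 15 14 11)(4 8 12 18)=[16, 6, 2, 7, 8, 9, 15, 0, 12, 13, 10, 1, 18, 3, 11, 14, 5, 17, 4]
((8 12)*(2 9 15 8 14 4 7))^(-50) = (2 4 12 15)(7 14 8 9) = [0, 1, 4, 3, 12, 5, 6, 14, 9, 7, 10, 11, 15, 13, 8, 2]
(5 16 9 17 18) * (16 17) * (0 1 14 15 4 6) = (0 1 14 15 4 6)(5 17 18)(9 16) = [1, 14, 2, 3, 6, 17, 0, 7, 8, 16, 10, 11, 12, 13, 15, 4, 9, 18, 5]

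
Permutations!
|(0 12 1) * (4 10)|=6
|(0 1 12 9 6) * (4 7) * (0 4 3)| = 8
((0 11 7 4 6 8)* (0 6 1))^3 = (0 4 11 1 7)(6 8) = [4, 7, 2, 3, 11, 5, 8, 0, 6, 9, 10, 1]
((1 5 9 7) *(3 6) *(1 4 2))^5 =[0, 2, 4, 6, 7, 1, 3, 9, 8, 5] =(1 2 4 7 9 5)(3 6)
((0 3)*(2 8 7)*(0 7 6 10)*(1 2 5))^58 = (0 1 10 5 6 7 8 3 2) = [1, 10, 0, 2, 4, 6, 7, 8, 3, 9, 5]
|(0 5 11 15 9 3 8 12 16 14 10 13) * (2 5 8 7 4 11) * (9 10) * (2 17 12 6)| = |(0 8 6 2 5 17 12 16 14 9 3 7 4 11 15 10 13)| = 17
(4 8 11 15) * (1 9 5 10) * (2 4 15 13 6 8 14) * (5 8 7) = [0, 9, 4, 3, 14, 10, 7, 5, 11, 8, 1, 13, 12, 6, 2, 15] = (15)(1 9 8 11 13 6 7 5 10)(2 4 14)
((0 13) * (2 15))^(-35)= (0 13)(2 15)= [13, 1, 15, 3, 4, 5, 6, 7, 8, 9, 10, 11, 12, 0, 14, 2]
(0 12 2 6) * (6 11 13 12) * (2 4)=[6, 1, 11, 3, 2, 5, 0, 7, 8, 9, 10, 13, 4, 12]=(0 6)(2 11 13 12 4)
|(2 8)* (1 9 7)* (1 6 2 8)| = 5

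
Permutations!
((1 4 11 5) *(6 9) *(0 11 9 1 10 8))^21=[11, 4, 2, 3, 9, 10, 1, 7, 0, 6, 8, 5]=(0 11 5 10 8)(1 4 9 6)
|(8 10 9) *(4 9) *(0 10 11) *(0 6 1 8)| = |(0 10 4 9)(1 8 11 6)| = 4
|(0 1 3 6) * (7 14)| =4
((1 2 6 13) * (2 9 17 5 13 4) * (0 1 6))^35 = [2, 0, 4, 3, 6, 17, 13, 7, 8, 1, 10, 11, 12, 5, 14, 15, 16, 9] = (0 2 4 6 13 5 17 9 1)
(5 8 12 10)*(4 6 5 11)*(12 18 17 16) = [0, 1, 2, 3, 6, 8, 5, 7, 18, 9, 11, 4, 10, 13, 14, 15, 12, 16, 17] = (4 6 5 8 18 17 16 12 10 11)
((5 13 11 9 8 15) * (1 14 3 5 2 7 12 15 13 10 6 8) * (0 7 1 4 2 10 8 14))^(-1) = (0 1 2 4 9 11 13 8 5 3 14 6 10 15 12 7) = [1, 2, 4, 14, 9, 3, 10, 0, 5, 11, 15, 13, 7, 8, 6, 12]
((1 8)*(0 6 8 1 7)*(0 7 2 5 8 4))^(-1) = (0 4 6)(2 8 5) = [4, 1, 8, 3, 6, 2, 0, 7, 5]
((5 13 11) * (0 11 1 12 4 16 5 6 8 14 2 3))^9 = (0 6 14 3 11 8 2)(1 16)(4 13)(5 12) = [6, 16, 0, 11, 13, 12, 14, 7, 2, 9, 10, 8, 5, 4, 3, 15, 1]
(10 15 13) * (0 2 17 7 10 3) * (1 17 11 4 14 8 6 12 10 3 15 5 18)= (0 2 11 4 14 8 6 12 10 5 18 1 17 7 3)(13 15)= [2, 17, 11, 0, 14, 18, 12, 3, 6, 9, 5, 4, 10, 15, 8, 13, 16, 7, 1]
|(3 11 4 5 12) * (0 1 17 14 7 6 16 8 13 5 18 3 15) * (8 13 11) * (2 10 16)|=|(0 1 17 14 7 6 2 10 16 13 5 12 15)(3 8 11 4 18)|=65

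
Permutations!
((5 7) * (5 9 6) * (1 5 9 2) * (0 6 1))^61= (0 7 1 6 2 5 9)= [7, 6, 5, 3, 4, 9, 2, 1, 8, 0]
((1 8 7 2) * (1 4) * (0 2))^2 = [4, 7, 1, 3, 8, 5, 6, 2, 0] = (0 4 8)(1 7 2)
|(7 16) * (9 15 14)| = |(7 16)(9 15 14)| = 6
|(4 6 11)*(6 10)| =|(4 10 6 11)| =4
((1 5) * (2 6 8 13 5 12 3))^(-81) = [0, 5, 3, 12, 4, 13, 2, 7, 6, 9, 10, 11, 1, 8] = (1 5 13 8 6 2 3 12)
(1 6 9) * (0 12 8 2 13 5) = (0 12 8 2 13 5)(1 6 9) = [12, 6, 13, 3, 4, 0, 9, 7, 2, 1, 10, 11, 8, 5]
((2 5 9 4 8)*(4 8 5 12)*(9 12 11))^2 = (2 9)(4 12 5)(8 11) = [0, 1, 9, 3, 12, 4, 6, 7, 11, 2, 10, 8, 5]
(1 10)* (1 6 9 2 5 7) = (1 10 6 9 2 5 7) = [0, 10, 5, 3, 4, 7, 9, 1, 8, 2, 6]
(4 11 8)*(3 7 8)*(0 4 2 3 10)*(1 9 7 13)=(0 4 11 10)(1 9 7 8 2 3 13)=[4, 9, 3, 13, 11, 5, 6, 8, 2, 7, 0, 10, 12, 1]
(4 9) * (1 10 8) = (1 10 8)(4 9) = [0, 10, 2, 3, 9, 5, 6, 7, 1, 4, 8]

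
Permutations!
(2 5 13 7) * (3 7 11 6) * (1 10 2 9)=[0, 10, 5, 7, 4, 13, 3, 9, 8, 1, 2, 6, 12, 11]=(1 10 2 5 13 11 6 3 7 9)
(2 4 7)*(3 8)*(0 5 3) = (0 5 3 8)(2 4 7) = [5, 1, 4, 8, 7, 3, 6, 2, 0]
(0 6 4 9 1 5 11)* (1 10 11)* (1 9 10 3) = (0 6 4 10 11)(1 5 9 3) = [6, 5, 2, 1, 10, 9, 4, 7, 8, 3, 11, 0]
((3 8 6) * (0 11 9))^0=(11)=[0, 1, 2, 3, 4, 5, 6, 7, 8, 9, 10, 11]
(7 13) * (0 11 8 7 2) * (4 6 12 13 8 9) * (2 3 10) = (0 11 9 4 6 12 13 3 10 2)(7 8) = [11, 1, 0, 10, 6, 5, 12, 8, 7, 4, 2, 9, 13, 3]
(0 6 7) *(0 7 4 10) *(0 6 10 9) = [10, 1, 2, 3, 9, 5, 4, 7, 8, 0, 6] = (0 10 6 4 9)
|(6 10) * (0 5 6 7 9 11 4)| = 8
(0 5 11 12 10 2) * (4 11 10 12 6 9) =(12)(0 5 10 2)(4 11 6 9) =[5, 1, 0, 3, 11, 10, 9, 7, 8, 4, 2, 6, 12]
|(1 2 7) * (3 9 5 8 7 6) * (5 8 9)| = 8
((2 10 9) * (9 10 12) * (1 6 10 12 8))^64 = (1 6 10 12 9 2 8) = [0, 6, 8, 3, 4, 5, 10, 7, 1, 2, 12, 11, 9]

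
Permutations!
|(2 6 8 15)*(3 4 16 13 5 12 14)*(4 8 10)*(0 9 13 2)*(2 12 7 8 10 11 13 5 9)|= 30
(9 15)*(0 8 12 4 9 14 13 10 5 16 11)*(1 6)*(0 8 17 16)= (0 17 16 11 8 12 4 9 15 14 13 10 5)(1 6)= [17, 6, 2, 3, 9, 0, 1, 7, 12, 15, 5, 8, 4, 10, 13, 14, 11, 16]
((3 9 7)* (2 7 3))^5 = (2 7)(3 9) = [0, 1, 7, 9, 4, 5, 6, 2, 8, 3]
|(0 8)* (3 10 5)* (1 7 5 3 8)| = |(0 1 7 5 8)(3 10)| = 10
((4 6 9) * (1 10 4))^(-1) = (1 9 6 4 10) = [0, 9, 2, 3, 10, 5, 4, 7, 8, 6, 1]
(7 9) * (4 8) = [0, 1, 2, 3, 8, 5, 6, 9, 4, 7] = (4 8)(7 9)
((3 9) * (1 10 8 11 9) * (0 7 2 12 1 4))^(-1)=(0 4 3 9 11 8 10 1 12 2 7)=[4, 12, 7, 9, 3, 5, 6, 0, 10, 11, 1, 8, 2]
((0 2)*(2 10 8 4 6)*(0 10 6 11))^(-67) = (0 10 11 2 4 6 8) = [10, 1, 4, 3, 6, 5, 8, 7, 0, 9, 11, 2]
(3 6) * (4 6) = (3 4 6) = [0, 1, 2, 4, 6, 5, 3]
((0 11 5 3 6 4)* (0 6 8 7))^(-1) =[7, 1, 2, 5, 6, 11, 4, 8, 3, 9, 10, 0] =(0 7 8 3 5 11)(4 6)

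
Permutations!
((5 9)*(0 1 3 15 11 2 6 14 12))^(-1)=(0 12 14 6 2 11 15 3 1)(5 9)=[12, 0, 11, 1, 4, 9, 2, 7, 8, 5, 10, 15, 14, 13, 6, 3]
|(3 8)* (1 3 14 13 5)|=|(1 3 8 14 13 5)|=6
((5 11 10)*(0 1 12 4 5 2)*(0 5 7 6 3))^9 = (0 12 7 3 1 4 6)(2 5 11 10) = [12, 4, 5, 1, 6, 11, 0, 3, 8, 9, 2, 10, 7]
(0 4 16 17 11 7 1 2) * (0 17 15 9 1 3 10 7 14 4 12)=[12, 2, 17, 10, 16, 5, 6, 3, 8, 1, 7, 14, 0, 13, 4, 9, 15, 11]=(0 12)(1 2 17 11 14 4 16 15 9)(3 10 7)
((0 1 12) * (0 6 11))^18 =(0 6 1 11 12) =[6, 11, 2, 3, 4, 5, 1, 7, 8, 9, 10, 12, 0]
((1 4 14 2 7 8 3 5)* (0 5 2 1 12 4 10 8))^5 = [1, 7, 4, 12, 3, 10, 6, 14, 5, 9, 0, 11, 8, 13, 2] = (0 1 7 14 2 4 3 12 8 5 10)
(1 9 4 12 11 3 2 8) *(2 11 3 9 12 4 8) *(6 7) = (1 12 3 11 9 8)(6 7) = [0, 12, 2, 11, 4, 5, 7, 6, 1, 8, 10, 9, 3]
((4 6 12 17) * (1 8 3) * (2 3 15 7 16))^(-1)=[0, 3, 16, 2, 17, 5, 4, 15, 1, 9, 10, 11, 6, 13, 14, 8, 7, 12]=(1 3 2 16 7 15 8)(4 17 12 6)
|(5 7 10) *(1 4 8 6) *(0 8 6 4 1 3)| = |(0 8 4 6 3)(5 7 10)| = 15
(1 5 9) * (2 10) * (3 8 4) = [0, 5, 10, 8, 3, 9, 6, 7, 4, 1, 2] = (1 5 9)(2 10)(3 8 4)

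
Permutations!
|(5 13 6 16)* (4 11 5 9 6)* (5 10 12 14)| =|(4 11 10 12 14 5 13)(6 16 9)| =21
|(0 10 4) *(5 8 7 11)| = 12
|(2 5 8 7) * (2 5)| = |(5 8 7)| = 3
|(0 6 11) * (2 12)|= 6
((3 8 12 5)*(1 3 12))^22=(12)(1 3 8)=[0, 3, 2, 8, 4, 5, 6, 7, 1, 9, 10, 11, 12]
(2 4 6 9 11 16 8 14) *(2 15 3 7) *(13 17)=[0, 1, 4, 7, 6, 5, 9, 2, 14, 11, 10, 16, 12, 17, 15, 3, 8, 13]=(2 4 6 9 11 16 8 14 15 3 7)(13 17)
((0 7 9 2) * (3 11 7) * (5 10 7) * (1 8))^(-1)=(0 2 9 7 10 5 11 3)(1 8)=[2, 8, 9, 0, 4, 11, 6, 10, 1, 7, 5, 3]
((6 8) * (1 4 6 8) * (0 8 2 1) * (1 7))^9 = (0 2 1 6 8 7 4) = [2, 6, 1, 3, 0, 5, 8, 4, 7]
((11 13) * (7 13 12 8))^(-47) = (7 12 13 8 11) = [0, 1, 2, 3, 4, 5, 6, 12, 11, 9, 10, 7, 13, 8]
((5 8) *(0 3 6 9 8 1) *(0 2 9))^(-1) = (0 6 3)(1 5 8 9 2) = [6, 5, 1, 0, 4, 8, 3, 7, 9, 2]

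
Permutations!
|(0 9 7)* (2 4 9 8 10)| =|(0 8 10 2 4 9 7)| =7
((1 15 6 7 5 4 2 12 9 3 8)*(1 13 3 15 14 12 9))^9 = (2 15 7 4 9 6 5) = [0, 1, 15, 3, 9, 2, 5, 4, 8, 6, 10, 11, 12, 13, 14, 7]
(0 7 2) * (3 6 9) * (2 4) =(0 7 4 2)(3 6 9) =[7, 1, 0, 6, 2, 5, 9, 4, 8, 3]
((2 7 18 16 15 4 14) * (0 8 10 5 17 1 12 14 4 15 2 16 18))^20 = (18)(0 2 14 1 5 8 7 16 12 17 10) = [2, 5, 14, 3, 4, 8, 6, 16, 7, 9, 0, 11, 17, 13, 1, 15, 12, 10, 18]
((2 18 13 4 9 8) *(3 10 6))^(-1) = [0, 1, 8, 6, 13, 5, 10, 7, 9, 4, 3, 11, 12, 18, 14, 15, 16, 17, 2] = (2 8 9 4 13 18)(3 6 10)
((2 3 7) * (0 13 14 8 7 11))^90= (0 14 7 3)(2 11 13 8)= [14, 1, 11, 0, 4, 5, 6, 3, 2, 9, 10, 13, 12, 8, 7]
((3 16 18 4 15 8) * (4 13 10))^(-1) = (3 8 15 4 10 13 18 16) = [0, 1, 2, 8, 10, 5, 6, 7, 15, 9, 13, 11, 12, 18, 14, 4, 3, 17, 16]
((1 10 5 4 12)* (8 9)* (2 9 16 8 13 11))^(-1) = (1 12 4 5 10)(2 11 13 9)(8 16) = [0, 12, 11, 3, 5, 10, 6, 7, 16, 2, 1, 13, 4, 9, 14, 15, 8]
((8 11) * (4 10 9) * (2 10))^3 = (2 4 9 10)(8 11) = [0, 1, 4, 3, 9, 5, 6, 7, 11, 10, 2, 8]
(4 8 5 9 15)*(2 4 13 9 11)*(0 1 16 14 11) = (0 1 16 14 11 2 4 8 5)(9 15 13) = [1, 16, 4, 3, 8, 0, 6, 7, 5, 15, 10, 2, 12, 9, 11, 13, 14]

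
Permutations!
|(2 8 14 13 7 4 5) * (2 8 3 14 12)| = |(2 3 14 13 7 4 5 8 12)| = 9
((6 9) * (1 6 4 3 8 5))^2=(1 9 3 5 6 4 8)=[0, 9, 2, 5, 8, 6, 4, 7, 1, 3]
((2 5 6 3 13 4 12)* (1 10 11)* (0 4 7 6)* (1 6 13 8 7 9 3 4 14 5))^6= (14)(1 2 12 4 6 11 10)(3 8 7 13 9)= [0, 2, 12, 8, 6, 5, 11, 13, 7, 3, 1, 10, 4, 9, 14]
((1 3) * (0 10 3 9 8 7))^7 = (10) = [0, 1, 2, 3, 4, 5, 6, 7, 8, 9, 10]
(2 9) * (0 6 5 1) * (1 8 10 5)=(0 6 1)(2 9)(5 8 10)=[6, 0, 9, 3, 4, 8, 1, 7, 10, 2, 5]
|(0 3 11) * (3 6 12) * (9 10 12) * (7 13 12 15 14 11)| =|(0 6 9 10 15 14 11)(3 7 13 12)| =28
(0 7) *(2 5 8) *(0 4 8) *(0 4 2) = (0 7 2 5 4 8) = [7, 1, 5, 3, 8, 4, 6, 2, 0]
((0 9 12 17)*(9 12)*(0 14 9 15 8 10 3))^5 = [15, 1, 2, 9, 4, 5, 6, 7, 17, 0, 14, 11, 8, 13, 3, 12, 16, 10] = (0 15 12 8 17 10 14 3 9)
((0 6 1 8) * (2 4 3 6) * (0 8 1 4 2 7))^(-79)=(8)(0 7)(3 4 6)=[7, 1, 2, 4, 6, 5, 3, 0, 8]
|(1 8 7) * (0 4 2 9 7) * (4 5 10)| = |(0 5 10 4 2 9 7 1 8)| = 9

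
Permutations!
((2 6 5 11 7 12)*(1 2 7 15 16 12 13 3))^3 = (1 5 16 13 2 11 12 3 6 15 7) = [0, 5, 11, 6, 4, 16, 15, 1, 8, 9, 10, 12, 3, 2, 14, 7, 13]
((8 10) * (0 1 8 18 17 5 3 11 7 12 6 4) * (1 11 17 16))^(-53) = (0 11 7 12 6 4)(1 10 16 8 18)(3 17 5) = [11, 10, 2, 17, 0, 3, 4, 12, 18, 9, 16, 7, 6, 13, 14, 15, 8, 5, 1]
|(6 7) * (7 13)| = 3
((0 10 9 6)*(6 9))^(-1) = (0 6 10) = [6, 1, 2, 3, 4, 5, 10, 7, 8, 9, 0]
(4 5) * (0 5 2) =(0 5 4 2) =[5, 1, 0, 3, 2, 4]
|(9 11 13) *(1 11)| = 4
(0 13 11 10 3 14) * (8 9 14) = (0 13 11 10 3 8 9 14) = [13, 1, 2, 8, 4, 5, 6, 7, 9, 14, 3, 10, 12, 11, 0]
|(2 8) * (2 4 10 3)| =5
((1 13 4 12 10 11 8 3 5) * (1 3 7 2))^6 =(1 8 12)(2 11 4)(7 10 13) =[0, 8, 11, 3, 2, 5, 6, 10, 12, 9, 13, 4, 1, 7]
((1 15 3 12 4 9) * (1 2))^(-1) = (1 2 9 4 12 3 15) = [0, 2, 9, 15, 12, 5, 6, 7, 8, 4, 10, 11, 3, 13, 14, 1]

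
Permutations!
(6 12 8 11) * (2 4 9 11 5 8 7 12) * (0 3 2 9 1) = (0 3 2 4 1)(5 8)(6 9 11)(7 12) = [3, 0, 4, 2, 1, 8, 9, 12, 5, 11, 10, 6, 7]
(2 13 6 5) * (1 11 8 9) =[0, 11, 13, 3, 4, 2, 5, 7, 9, 1, 10, 8, 12, 6] =(1 11 8 9)(2 13 6 5)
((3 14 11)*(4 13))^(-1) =(3 11 14)(4 13) =[0, 1, 2, 11, 13, 5, 6, 7, 8, 9, 10, 14, 12, 4, 3]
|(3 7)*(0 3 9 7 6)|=6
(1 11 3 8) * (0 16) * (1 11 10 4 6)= (0 16)(1 10 4 6)(3 8 11)= [16, 10, 2, 8, 6, 5, 1, 7, 11, 9, 4, 3, 12, 13, 14, 15, 0]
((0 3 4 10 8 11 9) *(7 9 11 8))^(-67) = [9, 1, 2, 0, 3, 5, 6, 10, 8, 7, 4, 11] = (11)(0 9 7 10 4 3)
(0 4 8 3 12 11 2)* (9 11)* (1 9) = [4, 9, 0, 12, 8, 5, 6, 7, 3, 11, 10, 2, 1] = (0 4 8 3 12 1 9 11 2)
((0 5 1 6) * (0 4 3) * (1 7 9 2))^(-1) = (0 3 4 6 1 2 9 7 5) = [3, 2, 9, 4, 6, 0, 1, 5, 8, 7]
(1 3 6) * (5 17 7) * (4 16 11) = (1 3 6)(4 16 11)(5 17 7) = [0, 3, 2, 6, 16, 17, 1, 5, 8, 9, 10, 4, 12, 13, 14, 15, 11, 7]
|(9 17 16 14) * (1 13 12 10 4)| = 20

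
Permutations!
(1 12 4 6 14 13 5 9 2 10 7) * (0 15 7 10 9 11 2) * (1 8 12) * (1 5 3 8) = (0 15 7 1 5 11 2 9)(3 8 12 4 6 14 13) = [15, 5, 9, 8, 6, 11, 14, 1, 12, 0, 10, 2, 4, 3, 13, 7]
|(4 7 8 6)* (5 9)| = 4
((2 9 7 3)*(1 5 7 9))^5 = [0, 1, 2, 3, 4, 5, 6, 7, 8, 9] = (9)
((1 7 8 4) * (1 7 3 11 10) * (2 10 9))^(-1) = (1 10 2 9 11 3)(4 8 7) = [0, 10, 9, 1, 8, 5, 6, 4, 7, 11, 2, 3]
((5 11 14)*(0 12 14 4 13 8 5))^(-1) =(0 14 12)(4 11 5 8 13) =[14, 1, 2, 3, 11, 8, 6, 7, 13, 9, 10, 5, 0, 4, 12]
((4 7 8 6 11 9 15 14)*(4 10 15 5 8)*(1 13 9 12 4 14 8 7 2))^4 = (1 7 8 4 9 10 11)(2 5 15 12 13 14 6) = [0, 7, 5, 3, 9, 15, 2, 8, 4, 10, 11, 1, 13, 14, 6, 12]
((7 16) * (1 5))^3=[0, 5, 2, 3, 4, 1, 6, 16, 8, 9, 10, 11, 12, 13, 14, 15, 7]=(1 5)(7 16)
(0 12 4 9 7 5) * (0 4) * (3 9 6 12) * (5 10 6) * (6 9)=[3, 1, 2, 6, 5, 4, 12, 10, 8, 7, 9, 11, 0]=(0 3 6 12)(4 5)(7 10 9)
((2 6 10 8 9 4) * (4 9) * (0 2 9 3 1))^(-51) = (0 10 9)(1 6 4)(2 8 3) = [10, 6, 8, 2, 1, 5, 4, 7, 3, 0, 9]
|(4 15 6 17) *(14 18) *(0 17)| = 10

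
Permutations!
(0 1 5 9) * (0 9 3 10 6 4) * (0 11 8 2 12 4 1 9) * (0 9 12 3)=(0 12 4 11 8 2 3 10 6 1 5)=[12, 5, 3, 10, 11, 0, 1, 7, 2, 9, 6, 8, 4]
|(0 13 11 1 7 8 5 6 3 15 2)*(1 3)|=|(0 13 11 3 15 2)(1 7 8 5 6)|=30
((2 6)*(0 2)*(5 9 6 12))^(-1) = (0 6 9 5 12 2) = [6, 1, 0, 3, 4, 12, 9, 7, 8, 5, 10, 11, 2]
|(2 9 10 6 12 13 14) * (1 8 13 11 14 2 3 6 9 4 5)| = |(1 8 13 2 4 5)(3 6 12 11 14)(9 10)| = 30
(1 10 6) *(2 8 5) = (1 10 6)(2 8 5) = [0, 10, 8, 3, 4, 2, 1, 7, 5, 9, 6]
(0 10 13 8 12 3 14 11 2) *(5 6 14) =(0 10 13 8 12 3 5 6 14 11 2) =[10, 1, 0, 5, 4, 6, 14, 7, 12, 9, 13, 2, 3, 8, 11]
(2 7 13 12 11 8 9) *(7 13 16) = (2 13 12 11 8 9)(7 16) = [0, 1, 13, 3, 4, 5, 6, 16, 9, 2, 10, 8, 11, 12, 14, 15, 7]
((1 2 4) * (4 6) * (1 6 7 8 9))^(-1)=[0, 9, 1, 3, 6, 5, 4, 2, 7, 8]=(1 9 8 7 2)(4 6)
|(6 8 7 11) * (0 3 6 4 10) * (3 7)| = |(0 7 11 4 10)(3 6 8)| = 15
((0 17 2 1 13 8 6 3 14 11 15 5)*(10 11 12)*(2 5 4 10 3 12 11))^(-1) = [5, 2, 10, 12, 15, 17, 8, 7, 13, 9, 4, 14, 6, 1, 3, 11, 16, 0] = (0 5 17)(1 2 10 4 15 11 14 3 12 6 8 13)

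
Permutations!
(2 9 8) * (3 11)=(2 9 8)(3 11)=[0, 1, 9, 11, 4, 5, 6, 7, 2, 8, 10, 3]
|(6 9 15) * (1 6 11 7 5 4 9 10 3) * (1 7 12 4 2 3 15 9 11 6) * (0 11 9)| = |(0 11 12 4 9)(2 3 7 5)(6 10 15)| = 60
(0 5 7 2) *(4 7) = [5, 1, 0, 3, 7, 4, 6, 2] = (0 5 4 7 2)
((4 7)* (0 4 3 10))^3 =[3, 1, 2, 4, 10, 5, 6, 0, 8, 9, 7] =(0 3 4 10 7)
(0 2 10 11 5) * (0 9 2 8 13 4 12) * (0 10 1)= (0 8 13 4 12 10 11 5 9 2 1)= [8, 0, 1, 3, 12, 9, 6, 7, 13, 2, 11, 5, 10, 4]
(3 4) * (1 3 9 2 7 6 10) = (1 3 4 9 2 7 6 10) = [0, 3, 7, 4, 9, 5, 10, 6, 8, 2, 1]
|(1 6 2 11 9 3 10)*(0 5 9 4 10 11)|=|(0 5 9 3 11 4 10 1 6 2)|=10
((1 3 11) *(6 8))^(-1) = [0, 11, 2, 1, 4, 5, 8, 7, 6, 9, 10, 3] = (1 11 3)(6 8)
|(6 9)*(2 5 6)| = |(2 5 6 9)| = 4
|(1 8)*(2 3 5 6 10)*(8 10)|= 7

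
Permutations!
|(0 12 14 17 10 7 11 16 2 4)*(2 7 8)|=|(0 12 14 17 10 8 2 4)(7 11 16)|=24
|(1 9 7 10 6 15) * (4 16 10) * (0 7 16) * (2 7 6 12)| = 11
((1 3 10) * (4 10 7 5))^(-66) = (10) = [0, 1, 2, 3, 4, 5, 6, 7, 8, 9, 10]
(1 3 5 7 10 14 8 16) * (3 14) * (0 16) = (0 16 1 14 8)(3 5 7 10) = [16, 14, 2, 5, 4, 7, 6, 10, 0, 9, 3, 11, 12, 13, 8, 15, 1]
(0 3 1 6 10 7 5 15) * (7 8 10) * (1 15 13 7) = (0 3 15)(1 6)(5 13 7)(8 10) = [3, 6, 2, 15, 4, 13, 1, 5, 10, 9, 8, 11, 12, 7, 14, 0]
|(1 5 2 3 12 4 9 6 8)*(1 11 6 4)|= |(1 5 2 3 12)(4 9)(6 8 11)|= 30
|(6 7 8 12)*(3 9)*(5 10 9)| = |(3 5 10 9)(6 7 8 12)| = 4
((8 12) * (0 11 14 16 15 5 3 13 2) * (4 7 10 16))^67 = (0 15 14 3 7 2 16 11 5 4 13 10)(8 12) = [15, 1, 16, 7, 13, 4, 6, 2, 12, 9, 0, 5, 8, 10, 3, 14, 11]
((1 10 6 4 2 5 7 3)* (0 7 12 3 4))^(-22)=(0 10 3 5 4)(1 12 2 7 6)=[10, 12, 7, 5, 0, 4, 1, 6, 8, 9, 3, 11, 2]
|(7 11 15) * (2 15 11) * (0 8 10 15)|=6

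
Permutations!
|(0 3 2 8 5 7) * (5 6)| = |(0 3 2 8 6 5 7)| = 7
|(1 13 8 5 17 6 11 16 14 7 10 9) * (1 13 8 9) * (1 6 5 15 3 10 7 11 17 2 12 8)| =18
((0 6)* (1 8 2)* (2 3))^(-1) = (0 6)(1 2 3 8) = [6, 2, 3, 8, 4, 5, 0, 7, 1]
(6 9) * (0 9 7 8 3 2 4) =(0 9 6 7 8 3 2 4) =[9, 1, 4, 2, 0, 5, 7, 8, 3, 6]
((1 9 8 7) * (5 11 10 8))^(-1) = [0, 7, 2, 3, 4, 9, 6, 8, 10, 1, 11, 5] = (1 7 8 10 11 5 9)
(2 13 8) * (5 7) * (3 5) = (2 13 8)(3 5 7) = [0, 1, 13, 5, 4, 7, 6, 3, 2, 9, 10, 11, 12, 8]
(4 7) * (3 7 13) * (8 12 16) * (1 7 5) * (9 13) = (1 7 4 9 13 3 5)(8 12 16) = [0, 7, 2, 5, 9, 1, 6, 4, 12, 13, 10, 11, 16, 3, 14, 15, 8]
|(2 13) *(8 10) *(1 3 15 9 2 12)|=14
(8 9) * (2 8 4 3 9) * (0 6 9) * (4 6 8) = (0 8 2 4 3)(6 9) = [8, 1, 4, 0, 3, 5, 9, 7, 2, 6]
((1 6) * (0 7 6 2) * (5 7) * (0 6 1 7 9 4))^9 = (0 5 9 4)(1 2 6 7) = [5, 2, 6, 3, 0, 9, 7, 1, 8, 4]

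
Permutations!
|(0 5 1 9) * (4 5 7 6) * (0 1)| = 10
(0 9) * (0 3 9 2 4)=(0 2 4)(3 9)=[2, 1, 4, 9, 0, 5, 6, 7, 8, 3]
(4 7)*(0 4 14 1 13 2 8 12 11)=(0 4 7 14 1 13 2 8 12 11)=[4, 13, 8, 3, 7, 5, 6, 14, 12, 9, 10, 0, 11, 2, 1]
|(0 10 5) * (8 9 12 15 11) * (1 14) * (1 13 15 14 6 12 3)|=30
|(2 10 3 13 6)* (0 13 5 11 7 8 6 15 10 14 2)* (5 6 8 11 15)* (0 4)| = 8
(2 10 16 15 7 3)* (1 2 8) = [0, 2, 10, 8, 4, 5, 6, 3, 1, 9, 16, 11, 12, 13, 14, 7, 15] = (1 2 10 16 15 7 3 8)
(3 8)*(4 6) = (3 8)(4 6) = [0, 1, 2, 8, 6, 5, 4, 7, 3]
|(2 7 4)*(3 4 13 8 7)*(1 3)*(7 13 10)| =4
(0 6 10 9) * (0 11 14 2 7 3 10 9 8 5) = (0 6 9 11 14 2 7 3 10 8 5) = [6, 1, 7, 10, 4, 0, 9, 3, 5, 11, 8, 14, 12, 13, 2]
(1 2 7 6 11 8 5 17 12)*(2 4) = (1 4 2 7 6 11 8 5 17 12) = [0, 4, 7, 3, 2, 17, 11, 6, 5, 9, 10, 8, 1, 13, 14, 15, 16, 12]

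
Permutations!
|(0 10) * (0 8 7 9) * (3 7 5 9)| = 10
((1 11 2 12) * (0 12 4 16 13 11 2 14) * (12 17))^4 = (0 2 11 12 16)(1 13 17 4 14) = [2, 13, 11, 3, 14, 5, 6, 7, 8, 9, 10, 12, 16, 17, 1, 15, 0, 4]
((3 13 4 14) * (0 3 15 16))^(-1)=(0 16 15 14 4 13 3)=[16, 1, 2, 0, 13, 5, 6, 7, 8, 9, 10, 11, 12, 3, 4, 14, 15]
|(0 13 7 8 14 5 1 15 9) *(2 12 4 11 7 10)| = 14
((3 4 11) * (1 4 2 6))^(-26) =(1 2 11)(3 4 6) =[0, 2, 11, 4, 6, 5, 3, 7, 8, 9, 10, 1]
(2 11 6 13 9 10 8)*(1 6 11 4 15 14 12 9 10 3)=[0, 6, 4, 1, 15, 5, 13, 7, 2, 3, 8, 11, 9, 10, 12, 14]=(1 6 13 10 8 2 4 15 14 12 9 3)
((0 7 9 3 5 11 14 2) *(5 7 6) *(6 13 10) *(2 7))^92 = (0 5 9 13 11 3 10 14 2 6 7) = [5, 1, 6, 10, 4, 9, 7, 0, 8, 13, 14, 3, 12, 11, 2]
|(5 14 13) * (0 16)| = 6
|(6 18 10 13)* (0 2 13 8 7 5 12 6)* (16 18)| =|(0 2 13)(5 12 6 16 18 10 8 7)| =24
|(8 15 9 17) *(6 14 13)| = |(6 14 13)(8 15 9 17)| = 12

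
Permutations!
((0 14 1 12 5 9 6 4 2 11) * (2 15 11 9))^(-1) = (0 11 15 4 6 9 2 5 12 1 14) = [11, 14, 5, 3, 6, 12, 9, 7, 8, 2, 10, 15, 1, 13, 0, 4]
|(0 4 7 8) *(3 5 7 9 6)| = |(0 4 9 6 3 5 7 8)| = 8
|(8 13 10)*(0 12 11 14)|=|(0 12 11 14)(8 13 10)|=12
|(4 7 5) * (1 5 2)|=|(1 5 4 7 2)|=5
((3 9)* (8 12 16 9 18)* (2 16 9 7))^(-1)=[0, 1, 7, 9, 4, 5, 6, 16, 18, 12, 10, 11, 8, 13, 14, 15, 2, 17, 3]=(2 7 16)(3 9 12 8 18)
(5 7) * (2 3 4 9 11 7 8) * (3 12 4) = [0, 1, 12, 3, 9, 8, 6, 5, 2, 11, 10, 7, 4] = (2 12 4 9 11 7 5 8)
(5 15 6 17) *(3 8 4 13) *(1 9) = (1 9)(3 8 4 13)(5 15 6 17) = [0, 9, 2, 8, 13, 15, 17, 7, 4, 1, 10, 11, 12, 3, 14, 6, 16, 5]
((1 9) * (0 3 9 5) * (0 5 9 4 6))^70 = (9)(0 4)(3 6) = [4, 1, 2, 6, 0, 5, 3, 7, 8, 9]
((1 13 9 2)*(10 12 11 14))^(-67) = [0, 13, 1, 3, 4, 5, 6, 7, 8, 2, 12, 14, 11, 9, 10] = (1 13 9 2)(10 12 11 14)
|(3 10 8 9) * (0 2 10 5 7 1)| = 9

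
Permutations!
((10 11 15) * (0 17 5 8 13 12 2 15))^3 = [8, 1, 11, 3, 4, 12, 6, 7, 2, 9, 17, 5, 10, 15, 14, 0, 16, 13] = (0 8 2 11 5 12 10 17 13 15)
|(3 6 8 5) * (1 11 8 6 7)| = |(1 11 8 5 3 7)| = 6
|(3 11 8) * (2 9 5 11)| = 6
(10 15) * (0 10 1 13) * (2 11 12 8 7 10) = (0 2 11 12 8 7 10 15 1 13) = [2, 13, 11, 3, 4, 5, 6, 10, 7, 9, 15, 12, 8, 0, 14, 1]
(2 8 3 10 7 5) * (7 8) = (2 7 5)(3 10 8) = [0, 1, 7, 10, 4, 2, 6, 5, 3, 9, 8]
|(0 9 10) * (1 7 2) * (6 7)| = 12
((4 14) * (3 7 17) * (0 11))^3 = (17)(0 11)(4 14) = [11, 1, 2, 3, 14, 5, 6, 7, 8, 9, 10, 0, 12, 13, 4, 15, 16, 17]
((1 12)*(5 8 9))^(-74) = (12)(5 8 9) = [0, 1, 2, 3, 4, 8, 6, 7, 9, 5, 10, 11, 12]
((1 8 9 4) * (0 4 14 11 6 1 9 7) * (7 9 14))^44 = (0 7 9 8 1 6 11 14 4) = [7, 6, 2, 3, 0, 5, 11, 9, 1, 8, 10, 14, 12, 13, 4]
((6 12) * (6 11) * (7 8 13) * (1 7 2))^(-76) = (1 2 13 8 7)(6 11 12) = [0, 2, 13, 3, 4, 5, 11, 1, 7, 9, 10, 12, 6, 8]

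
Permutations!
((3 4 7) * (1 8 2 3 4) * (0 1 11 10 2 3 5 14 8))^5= (0 1)(2 11 8 5 10 3 14)(4 7)= [1, 0, 11, 14, 7, 10, 6, 4, 5, 9, 3, 8, 12, 13, 2]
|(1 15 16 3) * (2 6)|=4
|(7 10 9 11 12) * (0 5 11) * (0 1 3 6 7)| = 12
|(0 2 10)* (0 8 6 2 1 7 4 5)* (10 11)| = |(0 1 7 4 5)(2 11 10 8 6)| = 5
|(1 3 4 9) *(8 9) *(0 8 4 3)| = 4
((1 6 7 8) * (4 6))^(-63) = [0, 6, 2, 3, 7, 5, 8, 1, 4] = (1 6 8 4 7)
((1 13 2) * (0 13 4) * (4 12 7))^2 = (0 2 12 4 13 1 7) = [2, 7, 12, 3, 13, 5, 6, 0, 8, 9, 10, 11, 4, 1]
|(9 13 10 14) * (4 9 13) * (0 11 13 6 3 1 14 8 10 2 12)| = |(0 11 13 2 12)(1 14 6 3)(4 9)(8 10)| = 20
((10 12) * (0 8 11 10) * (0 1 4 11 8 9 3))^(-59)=(0 9 3)(1 4 11 10 12)=[9, 4, 2, 0, 11, 5, 6, 7, 8, 3, 12, 10, 1]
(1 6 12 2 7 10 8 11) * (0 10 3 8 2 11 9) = (0 10 2 7 3 8 9)(1 6 12 11) = [10, 6, 7, 8, 4, 5, 12, 3, 9, 0, 2, 1, 11]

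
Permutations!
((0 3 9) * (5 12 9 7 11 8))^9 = [3, 1, 2, 7, 4, 12, 6, 11, 5, 0, 10, 8, 9] = (0 3 7 11 8 5 12 9)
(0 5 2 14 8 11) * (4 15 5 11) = (0 11)(2 14 8 4 15 5) = [11, 1, 14, 3, 15, 2, 6, 7, 4, 9, 10, 0, 12, 13, 8, 5]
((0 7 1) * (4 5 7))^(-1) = (0 1 7 5 4) = [1, 7, 2, 3, 0, 4, 6, 5]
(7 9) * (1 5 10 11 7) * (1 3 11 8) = (1 5 10 8)(3 11 7 9) = [0, 5, 2, 11, 4, 10, 6, 9, 1, 3, 8, 7]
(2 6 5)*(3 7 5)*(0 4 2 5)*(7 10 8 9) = (0 4 2 6 3 10 8 9 7) = [4, 1, 6, 10, 2, 5, 3, 0, 9, 7, 8]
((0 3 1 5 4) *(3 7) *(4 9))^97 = (0 4 9 5 1 3 7) = [4, 3, 2, 7, 9, 1, 6, 0, 8, 5]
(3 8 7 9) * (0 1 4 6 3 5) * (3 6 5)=(0 1 4 5)(3 8 7 9)=[1, 4, 2, 8, 5, 0, 6, 9, 7, 3]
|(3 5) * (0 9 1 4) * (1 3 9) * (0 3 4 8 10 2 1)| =4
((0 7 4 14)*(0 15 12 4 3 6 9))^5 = [0, 1, 2, 3, 14, 5, 6, 7, 8, 9, 10, 11, 4, 13, 15, 12] = (4 14 15 12)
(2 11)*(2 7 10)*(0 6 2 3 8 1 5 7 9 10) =(0 6 2 11 9 10 3 8 1 5 7) =[6, 5, 11, 8, 4, 7, 2, 0, 1, 10, 3, 9]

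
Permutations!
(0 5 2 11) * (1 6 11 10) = [5, 6, 10, 3, 4, 2, 11, 7, 8, 9, 1, 0] = (0 5 2 10 1 6 11)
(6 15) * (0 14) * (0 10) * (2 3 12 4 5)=(0 14 10)(2 3 12 4 5)(6 15)=[14, 1, 3, 12, 5, 2, 15, 7, 8, 9, 0, 11, 4, 13, 10, 6]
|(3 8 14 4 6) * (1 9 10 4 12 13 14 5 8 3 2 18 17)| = 24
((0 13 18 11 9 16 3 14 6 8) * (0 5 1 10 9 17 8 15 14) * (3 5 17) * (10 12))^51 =[13, 9, 2, 0, 4, 10, 6, 7, 17, 1, 5, 3, 16, 18, 14, 15, 12, 8, 11] =(0 13 18 11 3)(1 9)(5 10)(8 17)(12 16)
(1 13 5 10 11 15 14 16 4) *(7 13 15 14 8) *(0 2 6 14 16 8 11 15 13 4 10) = (0 2 6 14 8 7 4 1 13 5)(10 15 11 16) = [2, 13, 6, 3, 1, 0, 14, 4, 7, 9, 15, 16, 12, 5, 8, 11, 10]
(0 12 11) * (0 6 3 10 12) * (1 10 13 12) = [0, 10, 2, 13, 4, 5, 3, 7, 8, 9, 1, 6, 11, 12] = (1 10)(3 13 12 11 6)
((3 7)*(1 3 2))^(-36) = (7) = [0, 1, 2, 3, 4, 5, 6, 7]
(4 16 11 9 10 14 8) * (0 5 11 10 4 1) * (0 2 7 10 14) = (0 5 11 9 4 16 14 8 1 2 7 10) = [5, 2, 7, 3, 16, 11, 6, 10, 1, 4, 0, 9, 12, 13, 8, 15, 14]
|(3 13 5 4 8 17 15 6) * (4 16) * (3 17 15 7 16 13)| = 14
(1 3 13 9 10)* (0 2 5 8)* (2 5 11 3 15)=(0 5 8)(1 15 2 11 3 13 9 10)=[5, 15, 11, 13, 4, 8, 6, 7, 0, 10, 1, 3, 12, 9, 14, 2]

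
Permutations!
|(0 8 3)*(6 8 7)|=5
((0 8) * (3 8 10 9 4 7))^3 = (0 4 8 9 3 10 7) = [4, 1, 2, 10, 8, 5, 6, 0, 9, 3, 7]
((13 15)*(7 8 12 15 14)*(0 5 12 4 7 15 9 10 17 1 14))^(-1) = (0 13 15 14 1 17 10 9 12 5)(4 8 7) = [13, 17, 2, 3, 8, 0, 6, 4, 7, 12, 9, 11, 5, 15, 1, 14, 16, 10]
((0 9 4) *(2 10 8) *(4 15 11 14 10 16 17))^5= (0 10 4 14 17 11 16 15 2 9 8)= [10, 1, 9, 3, 14, 5, 6, 7, 0, 8, 4, 16, 12, 13, 17, 2, 15, 11]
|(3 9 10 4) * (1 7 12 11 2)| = 20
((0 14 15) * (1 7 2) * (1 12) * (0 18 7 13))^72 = [0, 1, 2, 3, 4, 5, 6, 7, 8, 9, 10, 11, 12, 13, 14, 15, 16, 17, 18] = (18)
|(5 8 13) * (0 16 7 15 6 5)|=8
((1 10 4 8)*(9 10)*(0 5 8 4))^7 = [5, 9, 2, 3, 4, 8, 6, 7, 1, 10, 0] = (0 5 8 1 9 10)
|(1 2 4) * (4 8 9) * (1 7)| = 6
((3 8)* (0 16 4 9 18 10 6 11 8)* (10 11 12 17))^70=(0 8 18 4)(3 11 9 16)(6 17)(10 12)=[8, 1, 2, 11, 0, 5, 17, 7, 18, 16, 12, 9, 10, 13, 14, 15, 3, 6, 4]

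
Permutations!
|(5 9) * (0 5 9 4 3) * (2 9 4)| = |(0 5 2 9 4 3)| = 6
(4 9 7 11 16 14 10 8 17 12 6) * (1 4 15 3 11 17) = (1 4 9 7 17 12 6 15 3 11 16 14 10 8) = [0, 4, 2, 11, 9, 5, 15, 17, 1, 7, 8, 16, 6, 13, 10, 3, 14, 12]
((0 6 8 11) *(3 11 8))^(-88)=[0, 1, 2, 3, 4, 5, 6, 7, 8, 9, 10, 11]=(11)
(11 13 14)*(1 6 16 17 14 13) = (1 6 16 17 14 11) = [0, 6, 2, 3, 4, 5, 16, 7, 8, 9, 10, 1, 12, 13, 11, 15, 17, 14]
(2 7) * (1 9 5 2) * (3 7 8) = (1 9 5 2 8 3 7) = [0, 9, 8, 7, 4, 2, 6, 1, 3, 5]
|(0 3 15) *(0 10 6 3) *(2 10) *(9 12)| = |(2 10 6 3 15)(9 12)| = 10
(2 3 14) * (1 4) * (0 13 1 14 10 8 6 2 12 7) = (0 13 1 4 14 12 7)(2 3 10 8 6) = [13, 4, 3, 10, 14, 5, 2, 0, 6, 9, 8, 11, 7, 1, 12]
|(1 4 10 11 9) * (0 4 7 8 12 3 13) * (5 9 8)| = |(0 4 10 11 8 12 3 13)(1 7 5 9)| = 8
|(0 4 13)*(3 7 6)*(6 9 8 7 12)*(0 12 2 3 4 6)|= |(0 6 4 13 12)(2 3)(7 9 8)|= 30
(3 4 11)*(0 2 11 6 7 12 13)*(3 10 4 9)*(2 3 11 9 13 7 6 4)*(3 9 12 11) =[9, 1, 12, 13, 4, 5, 6, 11, 8, 3, 2, 10, 7, 0] =(0 9 3 13)(2 12 7 11 10)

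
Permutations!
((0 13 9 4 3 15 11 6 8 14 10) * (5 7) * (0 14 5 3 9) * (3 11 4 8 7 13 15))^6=(0 13 5 8 9 4 15)=[13, 1, 2, 3, 15, 8, 6, 7, 9, 4, 10, 11, 12, 5, 14, 0]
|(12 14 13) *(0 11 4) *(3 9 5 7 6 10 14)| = 9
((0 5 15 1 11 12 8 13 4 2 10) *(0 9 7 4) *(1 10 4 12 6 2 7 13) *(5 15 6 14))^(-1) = (0 13 9 10 15)(1 8 12 7 4 2 6 5 14 11) = [13, 8, 6, 3, 2, 14, 5, 4, 12, 10, 15, 1, 7, 9, 11, 0]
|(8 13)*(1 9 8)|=|(1 9 8 13)|=4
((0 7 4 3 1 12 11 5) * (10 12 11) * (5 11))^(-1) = [5, 3, 2, 4, 7, 1, 6, 0, 8, 9, 12, 11, 10] = (0 5 1 3 4 7)(10 12)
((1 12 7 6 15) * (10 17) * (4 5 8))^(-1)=(1 15 6 7 12)(4 8 5)(10 17)=[0, 15, 2, 3, 8, 4, 7, 12, 5, 9, 17, 11, 1, 13, 14, 6, 16, 10]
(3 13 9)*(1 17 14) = (1 17 14)(3 13 9) = [0, 17, 2, 13, 4, 5, 6, 7, 8, 3, 10, 11, 12, 9, 1, 15, 16, 14]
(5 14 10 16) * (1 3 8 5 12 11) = (1 3 8 5 14 10 16 12 11) = [0, 3, 2, 8, 4, 14, 6, 7, 5, 9, 16, 1, 11, 13, 10, 15, 12]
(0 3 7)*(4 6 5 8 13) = (0 3 7)(4 6 5 8 13) = [3, 1, 2, 7, 6, 8, 5, 0, 13, 9, 10, 11, 12, 4]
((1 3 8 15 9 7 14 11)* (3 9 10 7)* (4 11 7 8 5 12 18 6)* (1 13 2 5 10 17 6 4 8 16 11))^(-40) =(1 5 16)(2 10 4)(3 18 13)(9 12 11) =[0, 5, 10, 18, 2, 16, 6, 7, 8, 12, 4, 9, 11, 3, 14, 15, 1, 17, 13]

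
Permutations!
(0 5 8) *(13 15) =[5, 1, 2, 3, 4, 8, 6, 7, 0, 9, 10, 11, 12, 15, 14, 13] =(0 5 8)(13 15)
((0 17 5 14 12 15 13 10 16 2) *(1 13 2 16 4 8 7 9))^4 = [12, 8, 14, 3, 1, 2, 6, 10, 13, 4, 9, 11, 17, 7, 0, 5, 16, 15] = (0 12 17 15 5 2 14)(1 8 13 7 10 9 4)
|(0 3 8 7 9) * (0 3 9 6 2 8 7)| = 7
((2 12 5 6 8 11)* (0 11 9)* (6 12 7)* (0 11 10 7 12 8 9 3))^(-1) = (0 3 8 5 12 2 11 9 6 7 10) = [3, 1, 11, 8, 4, 12, 7, 10, 5, 6, 0, 9, 2]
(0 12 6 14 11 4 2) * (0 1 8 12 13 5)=(0 13 5)(1 8 12 6 14 11 4 2)=[13, 8, 1, 3, 2, 0, 14, 7, 12, 9, 10, 4, 6, 5, 11]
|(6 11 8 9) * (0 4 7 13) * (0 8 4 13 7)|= |(0 13 8 9 6 11 4)|= 7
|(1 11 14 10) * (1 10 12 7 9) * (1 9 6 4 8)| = 8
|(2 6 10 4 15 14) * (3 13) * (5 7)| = 6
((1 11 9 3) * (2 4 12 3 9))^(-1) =(1 3 12 4 2 11) =[0, 3, 11, 12, 2, 5, 6, 7, 8, 9, 10, 1, 4]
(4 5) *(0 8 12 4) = [8, 1, 2, 3, 5, 0, 6, 7, 12, 9, 10, 11, 4] = (0 8 12 4 5)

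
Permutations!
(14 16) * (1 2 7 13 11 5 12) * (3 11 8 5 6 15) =(1 2 7 13 8 5 12)(3 11 6 15)(14 16) =[0, 2, 7, 11, 4, 12, 15, 13, 5, 9, 10, 6, 1, 8, 16, 3, 14]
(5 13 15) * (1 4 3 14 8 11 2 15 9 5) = (1 4 3 14 8 11 2 15)(5 13 9) = [0, 4, 15, 14, 3, 13, 6, 7, 11, 5, 10, 2, 12, 9, 8, 1]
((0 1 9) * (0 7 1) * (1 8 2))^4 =(1 2 8 7 9) =[0, 2, 8, 3, 4, 5, 6, 9, 7, 1]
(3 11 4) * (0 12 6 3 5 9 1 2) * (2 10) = [12, 10, 0, 11, 5, 9, 3, 7, 8, 1, 2, 4, 6] = (0 12 6 3 11 4 5 9 1 10 2)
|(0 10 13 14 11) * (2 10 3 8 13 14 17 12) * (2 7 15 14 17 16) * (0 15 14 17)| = |(0 3 8 13 16 2 10)(7 14 11 15 17 12)| = 42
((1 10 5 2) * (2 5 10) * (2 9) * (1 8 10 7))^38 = (1 2 10)(7 9 8) = [0, 2, 10, 3, 4, 5, 6, 9, 7, 8, 1]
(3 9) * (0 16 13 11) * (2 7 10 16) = (0 2 7 10 16 13 11)(3 9) = [2, 1, 7, 9, 4, 5, 6, 10, 8, 3, 16, 0, 12, 11, 14, 15, 13]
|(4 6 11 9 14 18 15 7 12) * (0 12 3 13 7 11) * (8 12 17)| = 30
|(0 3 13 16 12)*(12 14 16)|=|(0 3 13 12)(14 16)|=4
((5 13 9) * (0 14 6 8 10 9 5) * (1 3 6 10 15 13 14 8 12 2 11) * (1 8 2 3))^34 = (0 15 10 11 5)(2 13 9 8 14)(3 6 12) = [15, 1, 13, 6, 4, 0, 12, 7, 14, 8, 11, 5, 3, 9, 2, 10]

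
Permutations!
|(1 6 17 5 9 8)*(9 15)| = 7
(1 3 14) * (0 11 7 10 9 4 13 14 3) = (0 11 7 10 9 4 13 14 1) = [11, 0, 2, 3, 13, 5, 6, 10, 8, 4, 9, 7, 12, 14, 1]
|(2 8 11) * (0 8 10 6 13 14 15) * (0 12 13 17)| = |(0 8 11 2 10 6 17)(12 13 14 15)| = 28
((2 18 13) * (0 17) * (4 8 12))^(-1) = [17, 1, 13, 3, 12, 5, 6, 7, 4, 9, 10, 11, 8, 18, 14, 15, 16, 0, 2] = (0 17)(2 13 18)(4 12 8)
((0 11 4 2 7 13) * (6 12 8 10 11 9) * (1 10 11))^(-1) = (0 13 7 2 4 11 8 12 6 9)(1 10) = [13, 10, 4, 3, 11, 5, 9, 2, 12, 0, 1, 8, 6, 7]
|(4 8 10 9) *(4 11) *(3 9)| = |(3 9 11 4 8 10)| = 6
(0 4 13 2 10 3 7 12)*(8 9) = [4, 1, 10, 7, 13, 5, 6, 12, 9, 8, 3, 11, 0, 2] = (0 4 13 2 10 3 7 12)(8 9)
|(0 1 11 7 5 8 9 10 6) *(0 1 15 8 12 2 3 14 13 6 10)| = 20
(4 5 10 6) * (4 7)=(4 5 10 6 7)=[0, 1, 2, 3, 5, 10, 7, 4, 8, 9, 6]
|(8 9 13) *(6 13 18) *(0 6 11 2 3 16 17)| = |(0 6 13 8 9 18 11 2 3 16 17)| = 11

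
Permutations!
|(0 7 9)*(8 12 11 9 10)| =7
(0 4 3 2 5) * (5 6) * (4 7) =(0 7 4 3 2 6 5) =[7, 1, 6, 2, 3, 0, 5, 4]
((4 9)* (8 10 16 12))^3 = (4 9)(8 12 16 10) = [0, 1, 2, 3, 9, 5, 6, 7, 12, 4, 8, 11, 16, 13, 14, 15, 10]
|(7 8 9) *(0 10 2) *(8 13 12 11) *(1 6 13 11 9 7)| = 15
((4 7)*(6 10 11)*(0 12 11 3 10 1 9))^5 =(0 9 1 6 11 12)(3 10)(4 7) =[9, 6, 2, 10, 7, 5, 11, 4, 8, 1, 3, 12, 0]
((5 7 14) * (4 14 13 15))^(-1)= (4 15 13 7 5 14)= [0, 1, 2, 3, 15, 14, 6, 5, 8, 9, 10, 11, 12, 7, 4, 13]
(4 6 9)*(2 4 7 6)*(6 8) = (2 4)(6 9 7 8) = [0, 1, 4, 3, 2, 5, 9, 8, 6, 7]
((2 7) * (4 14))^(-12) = (14) = [0, 1, 2, 3, 4, 5, 6, 7, 8, 9, 10, 11, 12, 13, 14]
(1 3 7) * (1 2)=[0, 3, 1, 7, 4, 5, 6, 2]=(1 3 7 2)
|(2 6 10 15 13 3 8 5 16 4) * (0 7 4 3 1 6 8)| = 40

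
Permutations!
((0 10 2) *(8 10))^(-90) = (0 10)(2 8) = [10, 1, 8, 3, 4, 5, 6, 7, 2, 9, 0]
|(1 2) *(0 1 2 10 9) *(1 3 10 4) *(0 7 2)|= 6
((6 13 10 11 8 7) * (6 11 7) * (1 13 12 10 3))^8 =(1 3 13)(6 10 11)(7 8 12) =[0, 3, 2, 13, 4, 5, 10, 8, 12, 9, 11, 6, 7, 1]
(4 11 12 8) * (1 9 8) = (1 9 8 4 11 12) = [0, 9, 2, 3, 11, 5, 6, 7, 4, 8, 10, 12, 1]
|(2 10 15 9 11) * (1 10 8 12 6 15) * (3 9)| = |(1 10)(2 8 12 6 15 3 9 11)| = 8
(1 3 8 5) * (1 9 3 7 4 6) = (1 7 4 6)(3 8 5 9) = [0, 7, 2, 8, 6, 9, 1, 4, 5, 3]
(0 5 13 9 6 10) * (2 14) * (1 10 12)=(0 5 13 9 6 12 1 10)(2 14)=[5, 10, 14, 3, 4, 13, 12, 7, 8, 6, 0, 11, 1, 9, 2]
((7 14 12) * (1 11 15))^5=[0, 15, 2, 3, 4, 5, 6, 12, 8, 9, 10, 1, 14, 13, 7, 11]=(1 15 11)(7 12 14)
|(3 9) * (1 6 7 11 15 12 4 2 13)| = |(1 6 7 11 15 12 4 2 13)(3 9)| = 18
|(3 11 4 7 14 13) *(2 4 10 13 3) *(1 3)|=|(1 3 11 10 13 2 4 7 14)|=9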